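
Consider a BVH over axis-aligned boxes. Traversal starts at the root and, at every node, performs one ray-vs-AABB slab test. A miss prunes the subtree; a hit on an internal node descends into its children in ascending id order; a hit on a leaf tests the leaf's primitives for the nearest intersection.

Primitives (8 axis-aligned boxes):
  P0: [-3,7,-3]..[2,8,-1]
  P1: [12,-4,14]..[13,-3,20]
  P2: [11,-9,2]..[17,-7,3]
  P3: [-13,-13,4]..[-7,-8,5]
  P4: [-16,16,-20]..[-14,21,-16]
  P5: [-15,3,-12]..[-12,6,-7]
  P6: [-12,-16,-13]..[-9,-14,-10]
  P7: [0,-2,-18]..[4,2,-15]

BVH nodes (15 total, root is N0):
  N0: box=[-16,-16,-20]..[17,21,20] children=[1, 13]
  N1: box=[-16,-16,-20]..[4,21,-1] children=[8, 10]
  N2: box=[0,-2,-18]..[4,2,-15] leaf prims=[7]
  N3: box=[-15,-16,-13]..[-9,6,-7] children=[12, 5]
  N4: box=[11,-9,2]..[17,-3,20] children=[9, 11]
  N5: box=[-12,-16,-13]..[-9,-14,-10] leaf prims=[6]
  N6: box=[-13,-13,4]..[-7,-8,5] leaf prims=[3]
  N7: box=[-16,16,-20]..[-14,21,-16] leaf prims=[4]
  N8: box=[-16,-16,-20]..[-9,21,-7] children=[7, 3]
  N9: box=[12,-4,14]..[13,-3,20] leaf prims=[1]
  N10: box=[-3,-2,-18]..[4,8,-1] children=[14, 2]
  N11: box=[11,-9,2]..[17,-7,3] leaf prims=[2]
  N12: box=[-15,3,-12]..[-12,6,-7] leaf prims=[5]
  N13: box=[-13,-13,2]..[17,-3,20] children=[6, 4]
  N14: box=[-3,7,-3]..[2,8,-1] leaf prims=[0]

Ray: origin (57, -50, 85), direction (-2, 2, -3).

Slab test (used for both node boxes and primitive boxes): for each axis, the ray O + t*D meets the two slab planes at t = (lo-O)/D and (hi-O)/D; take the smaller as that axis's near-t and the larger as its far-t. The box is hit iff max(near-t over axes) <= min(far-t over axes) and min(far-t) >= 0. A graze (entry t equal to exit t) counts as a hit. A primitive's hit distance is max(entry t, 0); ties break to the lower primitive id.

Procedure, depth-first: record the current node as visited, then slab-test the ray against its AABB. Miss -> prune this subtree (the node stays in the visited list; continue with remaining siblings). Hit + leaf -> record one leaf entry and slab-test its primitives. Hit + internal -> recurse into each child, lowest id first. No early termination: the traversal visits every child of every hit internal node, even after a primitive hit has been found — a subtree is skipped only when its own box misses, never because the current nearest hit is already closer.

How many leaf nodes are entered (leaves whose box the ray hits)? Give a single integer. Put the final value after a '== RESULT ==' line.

Traverse from the root:
N0 x:[20,73/2] y:[17,71/2] z:[65/3,35] -> hit [65/3,35], descend [1, 13]
  N1 x:[53/2,73/2] y:[17,71/2] z:[86/3,35] -> hit [86/3,35], descend [8, 10]
    N8 x:[33,73/2] y:[17,71/2] z:[92/3,35] -> hit [33,35], descend [3, 7]
      N3 x:[33,36] y:[17,28] z:[92/3,98/3] -> miss, prune
      N7 x:[71/2,73/2] y:[33,71/2] z:[101/3,35] -> miss, prune
    N10 x:[53/2,30] y:[24,29] z:[86/3,103/3] -> hit [86/3,29], descend [2, 14]
      N2 x:[53/2,57/2] y:[24,26] z:[100/3,103/3] -> miss, prune
      N14 x:[55/2,30] y:[57/2,29] z:[86/3,88/3] -> hit [86/3,29] leaf, test {P0@t=86/3}
  N13 x:[20,35] y:[37/2,47/2] z:[65/3,83/3] -> hit [65/3,47/2], descend [4, 6]
    N4 x:[20,23] y:[41/2,47/2] z:[65/3,83/3] -> hit [65/3,23], descend [9, 11]
      N9 x:[22,45/2] y:[23,47/2] z:[65/3,71/3] -> miss, prune
      N11 x:[20,23] y:[41/2,43/2] z:[82/3,83/3] -> miss, prune
    N6 x:[32,35] y:[37/2,21] z:[80/3,27] -> miss, prune

Visited [0, 1, 8, 3, 7, 10, 2, 14, 13, 4, 9, 11, 6]. Tests: 13 box, 1 leaf. Nearest: P0.

== RESULT ==
1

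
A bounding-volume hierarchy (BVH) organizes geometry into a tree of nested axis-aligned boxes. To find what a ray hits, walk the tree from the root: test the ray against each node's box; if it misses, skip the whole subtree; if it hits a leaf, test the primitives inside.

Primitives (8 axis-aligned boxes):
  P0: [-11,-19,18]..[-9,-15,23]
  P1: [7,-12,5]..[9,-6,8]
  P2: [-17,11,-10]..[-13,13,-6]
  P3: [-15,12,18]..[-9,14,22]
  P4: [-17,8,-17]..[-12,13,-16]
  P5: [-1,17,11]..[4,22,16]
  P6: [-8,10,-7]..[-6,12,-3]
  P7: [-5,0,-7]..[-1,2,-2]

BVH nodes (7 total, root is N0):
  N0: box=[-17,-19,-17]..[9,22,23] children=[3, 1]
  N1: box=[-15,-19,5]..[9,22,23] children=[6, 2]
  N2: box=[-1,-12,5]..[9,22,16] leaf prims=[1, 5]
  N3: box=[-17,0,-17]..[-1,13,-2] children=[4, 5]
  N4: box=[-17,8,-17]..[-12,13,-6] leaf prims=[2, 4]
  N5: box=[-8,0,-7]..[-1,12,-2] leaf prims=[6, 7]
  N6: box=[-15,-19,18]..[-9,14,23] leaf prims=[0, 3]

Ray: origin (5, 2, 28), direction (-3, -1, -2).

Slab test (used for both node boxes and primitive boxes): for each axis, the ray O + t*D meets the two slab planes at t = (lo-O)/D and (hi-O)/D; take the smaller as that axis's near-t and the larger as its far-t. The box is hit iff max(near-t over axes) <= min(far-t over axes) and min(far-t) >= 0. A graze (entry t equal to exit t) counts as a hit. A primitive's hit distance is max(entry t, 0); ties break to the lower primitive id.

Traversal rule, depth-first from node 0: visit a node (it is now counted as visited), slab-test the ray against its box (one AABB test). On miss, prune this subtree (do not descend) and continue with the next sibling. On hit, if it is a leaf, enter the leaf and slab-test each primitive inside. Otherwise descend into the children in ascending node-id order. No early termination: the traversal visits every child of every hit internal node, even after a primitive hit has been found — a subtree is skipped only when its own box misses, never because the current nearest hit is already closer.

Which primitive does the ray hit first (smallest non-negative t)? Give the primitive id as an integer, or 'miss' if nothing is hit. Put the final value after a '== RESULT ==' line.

Walk:
N0 x:[-4/3,22/3] y:[-20,21] z:[5/2,45/2] -> hit [5/2,22/3], descend [1, 3]
  N1 x:[-4/3,20/3] y:[-20,21] z:[5/2,23/2] -> hit [5/2,20/3], descend [2, 6]
    N2 x:[-4/3,2] y:[-20,14] z:[6,23/2] -> miss, prune
    N6 x:[14/3,20/3] y:[-12,21] z:[5/2,5] -> hit [14/3,5] leaf, test {P0(miss), P3(miss)}
  N3 x:[2,22/3] y:[-11,2] z:[15,45/2] -> miss, prune

5 AABB tests over nodes [0, 1, 2, 6, 3]; 1 leaf entered; closest miss.

== RESULT ==
miss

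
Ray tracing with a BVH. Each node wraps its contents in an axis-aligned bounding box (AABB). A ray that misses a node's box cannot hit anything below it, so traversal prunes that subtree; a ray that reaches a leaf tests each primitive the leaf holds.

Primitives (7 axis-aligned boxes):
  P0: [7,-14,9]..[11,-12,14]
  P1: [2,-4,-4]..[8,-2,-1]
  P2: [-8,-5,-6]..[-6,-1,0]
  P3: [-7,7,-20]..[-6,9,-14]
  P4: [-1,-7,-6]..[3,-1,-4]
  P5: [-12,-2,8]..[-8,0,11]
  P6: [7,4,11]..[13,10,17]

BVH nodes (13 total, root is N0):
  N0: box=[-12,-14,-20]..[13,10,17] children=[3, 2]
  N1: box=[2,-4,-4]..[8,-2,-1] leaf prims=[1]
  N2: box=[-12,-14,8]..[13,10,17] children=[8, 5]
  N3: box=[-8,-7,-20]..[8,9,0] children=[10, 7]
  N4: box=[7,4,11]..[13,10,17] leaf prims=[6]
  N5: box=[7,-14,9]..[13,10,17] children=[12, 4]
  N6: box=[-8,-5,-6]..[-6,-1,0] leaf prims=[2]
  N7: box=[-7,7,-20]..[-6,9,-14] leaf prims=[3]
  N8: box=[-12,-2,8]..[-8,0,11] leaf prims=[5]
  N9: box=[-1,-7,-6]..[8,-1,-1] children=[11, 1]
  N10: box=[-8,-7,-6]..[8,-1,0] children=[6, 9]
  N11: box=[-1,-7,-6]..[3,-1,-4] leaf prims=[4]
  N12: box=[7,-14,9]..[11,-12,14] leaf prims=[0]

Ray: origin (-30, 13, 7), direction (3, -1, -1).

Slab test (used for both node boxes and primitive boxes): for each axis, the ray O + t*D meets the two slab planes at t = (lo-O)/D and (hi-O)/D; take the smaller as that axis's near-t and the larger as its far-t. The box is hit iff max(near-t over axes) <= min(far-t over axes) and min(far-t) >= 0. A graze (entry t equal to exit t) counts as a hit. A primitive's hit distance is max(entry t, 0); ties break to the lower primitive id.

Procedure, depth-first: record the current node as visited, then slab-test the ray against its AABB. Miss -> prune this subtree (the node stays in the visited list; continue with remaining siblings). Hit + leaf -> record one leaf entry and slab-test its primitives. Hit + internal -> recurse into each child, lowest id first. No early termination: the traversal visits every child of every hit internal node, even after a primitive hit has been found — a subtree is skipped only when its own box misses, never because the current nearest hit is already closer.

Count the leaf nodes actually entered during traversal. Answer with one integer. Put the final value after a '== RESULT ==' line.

Traverse from the root:
N0 x:[6,43/3] y:[3,27] z:[-10,27] -> hit [6,43/3], descend [2, 3]
  N2 x:[6,43/3] y:[3,27] z:[-10,-1] -> miss, prune
  N3 x:[22/3,38/3] y:[4,20] z:[7,27] -> hit [22/3,38/3], descend [7, 10]
    N7 x:[23/3,8] y:[4,6] z:[21,27] -> miss, prune
    N10 x:[22/3,38/3] y:[14,20] z:[7,13] -> miss, prune

5 AABB tests over nodes [0, 2, 3, 7, 10]; 0 leaves entered; closest miss.

== RESULT ==
0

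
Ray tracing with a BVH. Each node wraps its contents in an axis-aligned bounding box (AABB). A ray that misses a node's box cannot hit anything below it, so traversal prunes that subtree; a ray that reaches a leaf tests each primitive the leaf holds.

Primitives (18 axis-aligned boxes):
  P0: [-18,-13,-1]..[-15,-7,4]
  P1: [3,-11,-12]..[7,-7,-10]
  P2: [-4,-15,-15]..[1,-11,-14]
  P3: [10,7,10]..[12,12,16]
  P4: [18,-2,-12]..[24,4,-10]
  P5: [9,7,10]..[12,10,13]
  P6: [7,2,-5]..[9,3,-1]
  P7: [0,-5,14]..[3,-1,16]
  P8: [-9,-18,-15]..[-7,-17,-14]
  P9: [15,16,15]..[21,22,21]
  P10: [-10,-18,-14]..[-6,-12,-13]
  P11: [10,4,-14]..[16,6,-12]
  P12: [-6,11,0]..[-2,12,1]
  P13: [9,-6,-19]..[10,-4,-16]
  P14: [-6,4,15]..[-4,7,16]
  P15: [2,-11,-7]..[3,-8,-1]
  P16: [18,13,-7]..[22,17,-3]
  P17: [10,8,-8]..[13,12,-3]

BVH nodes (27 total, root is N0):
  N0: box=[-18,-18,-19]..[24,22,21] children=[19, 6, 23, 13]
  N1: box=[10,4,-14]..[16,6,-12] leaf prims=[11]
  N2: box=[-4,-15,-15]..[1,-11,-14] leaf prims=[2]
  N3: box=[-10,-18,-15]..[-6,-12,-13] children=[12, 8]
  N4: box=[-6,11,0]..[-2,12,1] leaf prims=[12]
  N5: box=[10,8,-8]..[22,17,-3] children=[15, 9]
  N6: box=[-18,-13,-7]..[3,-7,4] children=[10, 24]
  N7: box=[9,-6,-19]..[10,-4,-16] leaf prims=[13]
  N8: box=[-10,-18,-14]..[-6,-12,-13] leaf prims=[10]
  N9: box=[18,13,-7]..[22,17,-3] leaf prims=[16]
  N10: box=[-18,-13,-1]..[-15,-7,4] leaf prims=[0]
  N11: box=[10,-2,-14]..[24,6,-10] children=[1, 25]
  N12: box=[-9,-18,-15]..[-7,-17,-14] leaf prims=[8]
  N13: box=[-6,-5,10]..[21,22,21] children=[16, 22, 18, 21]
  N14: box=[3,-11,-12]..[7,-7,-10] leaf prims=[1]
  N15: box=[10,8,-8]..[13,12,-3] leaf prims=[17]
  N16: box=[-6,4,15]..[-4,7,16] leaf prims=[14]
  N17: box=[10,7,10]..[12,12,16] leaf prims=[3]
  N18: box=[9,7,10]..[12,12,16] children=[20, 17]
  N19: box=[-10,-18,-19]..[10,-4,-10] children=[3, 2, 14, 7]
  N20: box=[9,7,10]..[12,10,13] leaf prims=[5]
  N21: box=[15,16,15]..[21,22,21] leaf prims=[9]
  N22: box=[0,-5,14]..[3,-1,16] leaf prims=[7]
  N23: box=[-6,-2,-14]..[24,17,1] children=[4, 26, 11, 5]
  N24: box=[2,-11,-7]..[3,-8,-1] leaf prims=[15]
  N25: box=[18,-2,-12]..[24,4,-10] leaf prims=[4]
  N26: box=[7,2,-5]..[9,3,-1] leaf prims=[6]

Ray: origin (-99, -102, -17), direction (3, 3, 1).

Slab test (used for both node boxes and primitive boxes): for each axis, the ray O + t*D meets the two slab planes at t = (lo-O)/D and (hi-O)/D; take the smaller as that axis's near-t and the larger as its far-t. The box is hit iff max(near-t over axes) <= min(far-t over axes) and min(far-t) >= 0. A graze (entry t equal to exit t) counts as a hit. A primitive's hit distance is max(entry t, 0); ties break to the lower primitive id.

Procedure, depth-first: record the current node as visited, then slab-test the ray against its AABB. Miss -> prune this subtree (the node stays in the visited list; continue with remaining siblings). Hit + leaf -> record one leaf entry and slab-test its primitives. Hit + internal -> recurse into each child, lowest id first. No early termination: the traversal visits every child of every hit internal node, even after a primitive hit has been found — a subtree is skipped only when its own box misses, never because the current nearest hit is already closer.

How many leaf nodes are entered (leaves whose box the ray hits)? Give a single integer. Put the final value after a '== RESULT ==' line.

Trace the traversal:
N0 x:[27,41] y:[28,124/3] z:[-2,38] -> hit [28,38], descend [6, 13, 19, 23]
  N6 x:[27,34] y:[89/3,95/3] z:[10,21] -> miss, prune
  N13 x:[31,40] y:[97/3,124/3] z:[27,38] -> hit [97/3,38], descend [16, 18, 21, 22]
    N16 x:[31,95/3] y:[106/3,109/3] z:[32,33] -> miss, prune
    N18 x:[36,37] y:[109/3,38] z:[27,33] -> miss, prune
    N21 x:[38,40] y:[118/3,124/3] z:[32,38] -> miss, prune
    N22 x:[33,34] y:[97/3,101/3] z:[31,33] -> hit [33,33] leaf, test {P7@t=33}
  N19 x:[89/3,109/3] y:[28,98/3] z:[-2,7] -> miss, prune
  N23 x:[31,41] y:[100/3,119/3] z:[3,18] -> miss, prune

9 AABB tests over nodes [0, 6, 13, 16, 18, 21, 22, 19, 23]; 1 leaf entered; closest P7.

== RESULT ==
1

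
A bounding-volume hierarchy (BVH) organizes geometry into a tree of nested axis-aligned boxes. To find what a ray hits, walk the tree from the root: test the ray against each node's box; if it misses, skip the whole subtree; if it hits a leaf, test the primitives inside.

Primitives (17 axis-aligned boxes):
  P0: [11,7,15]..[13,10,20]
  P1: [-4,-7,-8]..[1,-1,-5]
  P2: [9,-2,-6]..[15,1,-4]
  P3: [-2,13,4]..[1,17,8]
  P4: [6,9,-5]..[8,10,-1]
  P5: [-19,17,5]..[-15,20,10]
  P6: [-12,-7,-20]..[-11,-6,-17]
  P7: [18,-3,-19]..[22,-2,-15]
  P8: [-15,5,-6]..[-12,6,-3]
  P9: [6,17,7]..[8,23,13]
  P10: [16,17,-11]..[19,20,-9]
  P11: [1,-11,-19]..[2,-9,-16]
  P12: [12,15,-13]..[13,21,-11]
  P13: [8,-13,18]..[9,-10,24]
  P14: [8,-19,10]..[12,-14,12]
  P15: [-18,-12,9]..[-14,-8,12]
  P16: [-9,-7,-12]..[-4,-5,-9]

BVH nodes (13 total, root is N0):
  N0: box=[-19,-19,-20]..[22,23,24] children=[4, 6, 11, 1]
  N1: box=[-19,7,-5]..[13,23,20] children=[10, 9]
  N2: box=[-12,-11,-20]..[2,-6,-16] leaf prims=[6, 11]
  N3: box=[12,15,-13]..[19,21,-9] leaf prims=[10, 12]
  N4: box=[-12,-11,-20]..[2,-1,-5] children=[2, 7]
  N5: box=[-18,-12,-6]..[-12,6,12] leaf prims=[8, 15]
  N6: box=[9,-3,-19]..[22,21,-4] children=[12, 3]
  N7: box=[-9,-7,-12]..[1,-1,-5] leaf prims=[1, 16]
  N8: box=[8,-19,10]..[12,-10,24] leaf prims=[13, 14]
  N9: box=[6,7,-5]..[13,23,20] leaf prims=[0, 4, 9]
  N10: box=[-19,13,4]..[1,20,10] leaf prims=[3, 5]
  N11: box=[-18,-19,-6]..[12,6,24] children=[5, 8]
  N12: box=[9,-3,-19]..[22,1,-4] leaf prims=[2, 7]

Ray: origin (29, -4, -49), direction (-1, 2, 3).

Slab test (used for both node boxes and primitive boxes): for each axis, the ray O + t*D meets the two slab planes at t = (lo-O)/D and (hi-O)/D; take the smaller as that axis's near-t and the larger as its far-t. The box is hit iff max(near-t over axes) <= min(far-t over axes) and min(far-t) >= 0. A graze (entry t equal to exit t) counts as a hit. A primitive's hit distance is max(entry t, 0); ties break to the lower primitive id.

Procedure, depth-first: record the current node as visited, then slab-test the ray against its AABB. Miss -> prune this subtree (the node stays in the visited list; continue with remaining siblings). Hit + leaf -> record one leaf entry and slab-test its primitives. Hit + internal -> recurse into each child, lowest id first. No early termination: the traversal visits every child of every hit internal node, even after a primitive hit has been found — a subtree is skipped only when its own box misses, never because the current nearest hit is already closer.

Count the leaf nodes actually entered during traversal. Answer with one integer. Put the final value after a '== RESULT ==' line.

Traverse from the root:
N0 x:[7,48] y:[-15/2,27/2] z:[29/3,73/3] -> hit [29/3,27/2], descend [1, 4, 6, 11]
  N1 x:[16,48] y:[11/2,27/2] z:[44/3,23] -> miss, prune
  N4 x:[27,41] y:[-7/2,3/2] z:[29/3,44/3] -> miss, prune
  N6 x:[7,20] y:[1/2,25/2] z:[10,15] -> hit [10,25/2], descend [3, 12]
    N3 x:[10,17] y:[19/2,25/2] z:[12,40/3] -> hit [12,25/2] leaf, test {P10(miss), P12(miss)}
    N12 x:[7,20] y:[1/2,5/2] z:[10,15] -> miss, prune
  N11 x:[17,47] y:[-15/2,5] z:[43/3,73/3] -> miss, prune

Summary -> nodes [0, 1, 4, 6, 3, 12, 11]; box-tests=7; leaf-entries=1; first=miss

== RESULT ==
1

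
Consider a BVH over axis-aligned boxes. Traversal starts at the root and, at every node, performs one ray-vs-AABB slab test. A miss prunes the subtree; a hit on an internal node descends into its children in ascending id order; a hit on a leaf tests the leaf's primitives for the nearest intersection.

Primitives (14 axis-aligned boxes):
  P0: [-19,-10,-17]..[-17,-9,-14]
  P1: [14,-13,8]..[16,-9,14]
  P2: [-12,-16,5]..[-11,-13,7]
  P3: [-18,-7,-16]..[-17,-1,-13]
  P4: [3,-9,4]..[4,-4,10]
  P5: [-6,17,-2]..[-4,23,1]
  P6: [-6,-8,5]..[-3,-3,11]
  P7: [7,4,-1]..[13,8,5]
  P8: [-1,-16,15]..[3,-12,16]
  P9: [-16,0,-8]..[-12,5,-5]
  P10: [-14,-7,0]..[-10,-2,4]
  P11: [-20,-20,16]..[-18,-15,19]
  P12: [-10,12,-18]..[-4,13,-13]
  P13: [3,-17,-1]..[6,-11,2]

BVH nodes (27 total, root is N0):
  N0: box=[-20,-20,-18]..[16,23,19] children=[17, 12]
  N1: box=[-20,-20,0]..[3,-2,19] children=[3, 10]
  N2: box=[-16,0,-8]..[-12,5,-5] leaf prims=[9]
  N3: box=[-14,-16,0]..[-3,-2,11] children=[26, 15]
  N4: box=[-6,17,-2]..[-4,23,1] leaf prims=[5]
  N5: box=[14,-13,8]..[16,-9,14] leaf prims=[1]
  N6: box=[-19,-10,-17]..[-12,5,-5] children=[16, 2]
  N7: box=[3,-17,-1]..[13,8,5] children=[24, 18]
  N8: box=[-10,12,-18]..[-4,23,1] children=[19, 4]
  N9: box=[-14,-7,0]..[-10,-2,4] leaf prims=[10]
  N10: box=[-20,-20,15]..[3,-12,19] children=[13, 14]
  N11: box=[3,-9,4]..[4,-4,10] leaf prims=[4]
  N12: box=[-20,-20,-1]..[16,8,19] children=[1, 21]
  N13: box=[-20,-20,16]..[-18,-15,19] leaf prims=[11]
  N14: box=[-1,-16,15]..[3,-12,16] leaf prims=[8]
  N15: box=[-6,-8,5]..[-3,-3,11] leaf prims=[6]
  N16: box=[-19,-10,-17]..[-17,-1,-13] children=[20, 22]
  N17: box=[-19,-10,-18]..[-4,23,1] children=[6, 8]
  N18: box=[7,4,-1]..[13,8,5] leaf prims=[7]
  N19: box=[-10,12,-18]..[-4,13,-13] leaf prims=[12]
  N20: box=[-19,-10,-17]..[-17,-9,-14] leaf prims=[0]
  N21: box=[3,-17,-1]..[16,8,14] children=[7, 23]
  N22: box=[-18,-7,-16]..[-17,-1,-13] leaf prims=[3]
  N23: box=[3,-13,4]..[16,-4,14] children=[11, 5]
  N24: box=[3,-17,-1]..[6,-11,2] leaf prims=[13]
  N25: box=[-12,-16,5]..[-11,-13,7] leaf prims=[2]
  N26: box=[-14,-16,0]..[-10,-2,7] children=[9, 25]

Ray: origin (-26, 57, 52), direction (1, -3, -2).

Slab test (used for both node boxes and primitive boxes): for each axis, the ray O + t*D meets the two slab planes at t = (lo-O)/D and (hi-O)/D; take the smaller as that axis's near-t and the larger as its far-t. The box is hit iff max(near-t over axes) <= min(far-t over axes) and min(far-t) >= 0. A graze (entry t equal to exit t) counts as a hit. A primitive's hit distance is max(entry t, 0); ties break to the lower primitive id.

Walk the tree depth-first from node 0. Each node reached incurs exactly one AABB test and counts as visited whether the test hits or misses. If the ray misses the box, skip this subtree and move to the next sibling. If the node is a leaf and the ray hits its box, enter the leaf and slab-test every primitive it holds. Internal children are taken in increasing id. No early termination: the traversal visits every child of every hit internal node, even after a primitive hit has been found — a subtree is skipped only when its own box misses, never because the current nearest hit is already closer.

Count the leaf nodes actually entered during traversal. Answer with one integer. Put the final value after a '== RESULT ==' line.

Traverse from the root:
N0 x:[6,42] y:[34/3,77/3] z:[33/2,35] -> hit [33/2,77/3], descend [12, 17]
  N12 x:[6,42] y:[49/3,77/3] z:[33/2,53/2] -> hit [33/2,77/3], descend [1, 21]
    N1 x:[6,29] y:[59/3,77/3] z:[33/2,26] -> hit [59/3,77/3], descend [3, 10]
      N3 x:[12,23] y:[59/3,73/3] z:[41/2,26] -> hit [41/2,23], descend [15, 26]
        N15 x:[20,23] y:[20,65/3] z:[41/2,47/2] -> hit [41/2,65/3] leaf, test {P6@t=41/2}
        N26 x:[12,16] y:[59/3,73/3] z:[45/2,26] -> miss, prune
      N10 x:[6,29] y:[23,77/3] z:[33/2,37/2] -> miss, prune
    N21 x:[29,42] y:[49/3,74/3] z:[19,53/2] -> miss, prune
  N17 x:[7,22] y:[34/3,67/3] z:[51/2,35] -> miss, prune

9 AABB tests over nodes [0, 12, 1, 3, 15, 26, 10, 21, 17]; 1 leaf entered; closest P6.

== RESULT ==
1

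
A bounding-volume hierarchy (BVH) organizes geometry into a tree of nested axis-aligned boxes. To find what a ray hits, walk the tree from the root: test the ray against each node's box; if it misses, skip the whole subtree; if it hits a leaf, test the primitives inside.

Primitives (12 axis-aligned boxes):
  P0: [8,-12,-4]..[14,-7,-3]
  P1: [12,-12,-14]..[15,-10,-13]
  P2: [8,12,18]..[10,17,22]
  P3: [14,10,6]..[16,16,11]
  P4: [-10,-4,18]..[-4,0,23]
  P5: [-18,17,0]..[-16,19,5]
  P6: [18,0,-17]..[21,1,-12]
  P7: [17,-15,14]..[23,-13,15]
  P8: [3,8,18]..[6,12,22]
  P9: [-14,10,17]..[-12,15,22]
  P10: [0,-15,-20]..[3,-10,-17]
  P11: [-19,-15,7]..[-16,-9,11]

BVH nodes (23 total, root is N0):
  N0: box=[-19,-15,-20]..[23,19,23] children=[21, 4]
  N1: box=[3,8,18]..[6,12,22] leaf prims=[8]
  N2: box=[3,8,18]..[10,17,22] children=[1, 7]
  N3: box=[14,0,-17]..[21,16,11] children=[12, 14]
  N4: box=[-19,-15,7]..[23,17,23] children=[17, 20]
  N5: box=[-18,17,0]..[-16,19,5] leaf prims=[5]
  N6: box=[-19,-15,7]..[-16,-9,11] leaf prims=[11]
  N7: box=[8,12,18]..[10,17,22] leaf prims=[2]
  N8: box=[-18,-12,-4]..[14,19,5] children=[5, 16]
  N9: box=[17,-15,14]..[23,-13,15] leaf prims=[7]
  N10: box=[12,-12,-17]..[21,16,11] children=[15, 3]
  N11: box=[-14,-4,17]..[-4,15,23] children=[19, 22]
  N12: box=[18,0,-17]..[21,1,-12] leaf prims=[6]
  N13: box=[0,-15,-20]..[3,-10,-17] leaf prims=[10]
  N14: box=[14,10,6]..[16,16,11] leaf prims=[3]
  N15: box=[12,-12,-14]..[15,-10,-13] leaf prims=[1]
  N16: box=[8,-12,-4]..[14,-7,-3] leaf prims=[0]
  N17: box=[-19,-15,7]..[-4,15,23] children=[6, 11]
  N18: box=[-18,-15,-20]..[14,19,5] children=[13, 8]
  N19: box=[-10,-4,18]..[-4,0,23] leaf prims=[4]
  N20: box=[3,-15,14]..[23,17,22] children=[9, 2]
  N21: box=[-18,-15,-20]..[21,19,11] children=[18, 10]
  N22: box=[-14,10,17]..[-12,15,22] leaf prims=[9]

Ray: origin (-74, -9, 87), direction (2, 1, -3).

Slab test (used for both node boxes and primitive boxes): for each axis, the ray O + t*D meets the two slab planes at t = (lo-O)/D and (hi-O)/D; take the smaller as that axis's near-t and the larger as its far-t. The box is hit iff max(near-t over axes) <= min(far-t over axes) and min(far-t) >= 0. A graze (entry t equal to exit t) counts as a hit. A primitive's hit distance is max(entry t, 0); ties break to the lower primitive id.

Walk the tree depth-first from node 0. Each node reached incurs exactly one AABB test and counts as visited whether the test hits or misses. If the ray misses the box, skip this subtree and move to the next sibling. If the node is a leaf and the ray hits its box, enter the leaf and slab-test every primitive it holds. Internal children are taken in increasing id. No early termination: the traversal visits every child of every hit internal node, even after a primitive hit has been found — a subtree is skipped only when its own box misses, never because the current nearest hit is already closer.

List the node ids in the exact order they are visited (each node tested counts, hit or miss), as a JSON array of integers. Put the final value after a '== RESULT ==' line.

Trace the traversal:
N0 x:[55/2,97/2] y:[-6,28] z:[64/3,107/3] -> hit [55/2,28], descend [4, 21]
  N4 x:[55/2,97/2] y:[-6,26] z:[64/3,80/3] -> miss, prune
  N21 x:[28,95/2] y:[-6,28] z:[76/3,107/3] -> hit [28,28], descend [10, 18]
    N10 x:[43,95/2] y:[-3,25] z:[76/3,104/3] -> miss, prune
    N18 x:[28,44] y:[-6,28] z:[82/3,107/3] -> hit [28,28], descend [8, 13]
      N8 x:[28,44] y:[-3,28] z:[82/3,91/3] -> hit [28,28], descend [5, 16]
        N5 x:[28,29] y:[26,28] z:[82/3,29] -> hit [28,28] leaf, test {P5@t=28}
        N16 x:[41,44] y:[-3,2] z:[30,91/3] -> miss, prune
      N13 x:[37,77/2] y:[-6,-1] z:[104/3,107/3] -> miss, prune

9 AABB tests over nodes [0, 4, 21, 10, 18, 8, 5, 16, 13]; 1 leaf entered; closest P5.

== RESULT ==
[0, 4, 21, 10, 18, 8, 5, 16, 13]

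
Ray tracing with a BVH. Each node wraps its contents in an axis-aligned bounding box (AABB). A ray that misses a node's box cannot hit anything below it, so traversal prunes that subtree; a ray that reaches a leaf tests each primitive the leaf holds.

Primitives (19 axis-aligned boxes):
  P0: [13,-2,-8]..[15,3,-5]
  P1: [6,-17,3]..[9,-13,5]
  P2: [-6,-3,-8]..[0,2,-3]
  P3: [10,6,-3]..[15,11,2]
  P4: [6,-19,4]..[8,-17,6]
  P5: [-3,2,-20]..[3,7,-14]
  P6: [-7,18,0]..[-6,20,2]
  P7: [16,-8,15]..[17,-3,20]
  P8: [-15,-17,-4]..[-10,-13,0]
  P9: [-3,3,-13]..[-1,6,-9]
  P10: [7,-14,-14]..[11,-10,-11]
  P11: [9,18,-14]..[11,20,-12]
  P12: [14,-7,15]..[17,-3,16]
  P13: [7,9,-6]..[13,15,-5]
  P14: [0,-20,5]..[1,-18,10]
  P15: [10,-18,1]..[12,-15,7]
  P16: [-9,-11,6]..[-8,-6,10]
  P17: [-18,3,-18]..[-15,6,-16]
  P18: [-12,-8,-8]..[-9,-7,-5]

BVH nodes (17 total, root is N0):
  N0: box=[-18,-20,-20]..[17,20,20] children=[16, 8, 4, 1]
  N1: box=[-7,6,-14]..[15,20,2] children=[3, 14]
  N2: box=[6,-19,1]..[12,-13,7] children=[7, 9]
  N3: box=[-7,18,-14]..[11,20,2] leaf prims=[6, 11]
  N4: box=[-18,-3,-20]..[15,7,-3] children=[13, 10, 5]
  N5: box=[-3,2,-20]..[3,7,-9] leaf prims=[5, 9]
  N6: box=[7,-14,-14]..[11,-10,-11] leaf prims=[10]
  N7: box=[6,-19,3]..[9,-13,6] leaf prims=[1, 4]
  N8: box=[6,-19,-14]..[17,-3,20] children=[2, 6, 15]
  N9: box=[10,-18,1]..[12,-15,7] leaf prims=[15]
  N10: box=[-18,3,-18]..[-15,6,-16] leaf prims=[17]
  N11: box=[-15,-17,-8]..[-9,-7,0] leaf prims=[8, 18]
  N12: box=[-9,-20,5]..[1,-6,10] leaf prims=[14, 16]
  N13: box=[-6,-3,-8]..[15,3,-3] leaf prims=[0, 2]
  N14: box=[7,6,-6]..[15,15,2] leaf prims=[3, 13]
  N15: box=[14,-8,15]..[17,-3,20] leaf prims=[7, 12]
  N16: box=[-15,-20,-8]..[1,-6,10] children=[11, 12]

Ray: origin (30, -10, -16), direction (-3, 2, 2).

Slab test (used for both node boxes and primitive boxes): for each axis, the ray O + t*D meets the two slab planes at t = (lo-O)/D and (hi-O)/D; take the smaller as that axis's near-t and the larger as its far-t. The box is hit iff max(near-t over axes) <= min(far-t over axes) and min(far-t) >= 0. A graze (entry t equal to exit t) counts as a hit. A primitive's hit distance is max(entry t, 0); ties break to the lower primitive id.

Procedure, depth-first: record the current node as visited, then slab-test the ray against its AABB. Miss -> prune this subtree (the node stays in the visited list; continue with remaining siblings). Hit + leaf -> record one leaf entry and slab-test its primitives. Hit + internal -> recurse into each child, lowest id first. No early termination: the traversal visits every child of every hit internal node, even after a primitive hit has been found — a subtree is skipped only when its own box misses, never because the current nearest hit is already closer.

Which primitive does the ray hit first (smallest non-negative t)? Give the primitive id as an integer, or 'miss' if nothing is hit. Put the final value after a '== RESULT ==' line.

Traverse from the root:
N0 x:[13/3,16] y:[-5,15] z:[-2,18] -> hit [13/3,15], descend [1, 4, 8, 16]
  N1 x:[5,37/3] y:[8,15] z:[1,9] -> hit [8,9], descend [3, 14]
    N3 x:[19/3,37/3] y:[14,15] z:[1,9] -> miss, prune
    N14 x:[5,23/3] y:[8,25/2] z:[5,9] -> miss, prune
  N4 x:[5,16] y:[7/2,17/2] z:[-2,13/2] -> hit [5,13/2], descend [5, 10, 13]
    N5 x:[9,11] y:[6,17/2] z:[-2,7/2] -> miss, prune
    N10 x:[15,16] y:[13/2,8] z:[-1,0] -> miss, prune
    N13 x:[5,12] y:[7/2,13/2] z:[4,13/2] -> hit [5,13/2] leaf, test {P0@t=5, P2(miss)}
  N8 x:[13/3,8] y:[-9/2,7/2] z:[1,18] -> miss, prune
  N16 x:[29/3,15] y:[-5,2] z:[4,13] -> miss, prune

10 AABB tests over nodes [0, 1, 3, 14, 4, 5, 10, 13, 8, 16]; 1 leaf entered; closest P0.

== RESULT ==
0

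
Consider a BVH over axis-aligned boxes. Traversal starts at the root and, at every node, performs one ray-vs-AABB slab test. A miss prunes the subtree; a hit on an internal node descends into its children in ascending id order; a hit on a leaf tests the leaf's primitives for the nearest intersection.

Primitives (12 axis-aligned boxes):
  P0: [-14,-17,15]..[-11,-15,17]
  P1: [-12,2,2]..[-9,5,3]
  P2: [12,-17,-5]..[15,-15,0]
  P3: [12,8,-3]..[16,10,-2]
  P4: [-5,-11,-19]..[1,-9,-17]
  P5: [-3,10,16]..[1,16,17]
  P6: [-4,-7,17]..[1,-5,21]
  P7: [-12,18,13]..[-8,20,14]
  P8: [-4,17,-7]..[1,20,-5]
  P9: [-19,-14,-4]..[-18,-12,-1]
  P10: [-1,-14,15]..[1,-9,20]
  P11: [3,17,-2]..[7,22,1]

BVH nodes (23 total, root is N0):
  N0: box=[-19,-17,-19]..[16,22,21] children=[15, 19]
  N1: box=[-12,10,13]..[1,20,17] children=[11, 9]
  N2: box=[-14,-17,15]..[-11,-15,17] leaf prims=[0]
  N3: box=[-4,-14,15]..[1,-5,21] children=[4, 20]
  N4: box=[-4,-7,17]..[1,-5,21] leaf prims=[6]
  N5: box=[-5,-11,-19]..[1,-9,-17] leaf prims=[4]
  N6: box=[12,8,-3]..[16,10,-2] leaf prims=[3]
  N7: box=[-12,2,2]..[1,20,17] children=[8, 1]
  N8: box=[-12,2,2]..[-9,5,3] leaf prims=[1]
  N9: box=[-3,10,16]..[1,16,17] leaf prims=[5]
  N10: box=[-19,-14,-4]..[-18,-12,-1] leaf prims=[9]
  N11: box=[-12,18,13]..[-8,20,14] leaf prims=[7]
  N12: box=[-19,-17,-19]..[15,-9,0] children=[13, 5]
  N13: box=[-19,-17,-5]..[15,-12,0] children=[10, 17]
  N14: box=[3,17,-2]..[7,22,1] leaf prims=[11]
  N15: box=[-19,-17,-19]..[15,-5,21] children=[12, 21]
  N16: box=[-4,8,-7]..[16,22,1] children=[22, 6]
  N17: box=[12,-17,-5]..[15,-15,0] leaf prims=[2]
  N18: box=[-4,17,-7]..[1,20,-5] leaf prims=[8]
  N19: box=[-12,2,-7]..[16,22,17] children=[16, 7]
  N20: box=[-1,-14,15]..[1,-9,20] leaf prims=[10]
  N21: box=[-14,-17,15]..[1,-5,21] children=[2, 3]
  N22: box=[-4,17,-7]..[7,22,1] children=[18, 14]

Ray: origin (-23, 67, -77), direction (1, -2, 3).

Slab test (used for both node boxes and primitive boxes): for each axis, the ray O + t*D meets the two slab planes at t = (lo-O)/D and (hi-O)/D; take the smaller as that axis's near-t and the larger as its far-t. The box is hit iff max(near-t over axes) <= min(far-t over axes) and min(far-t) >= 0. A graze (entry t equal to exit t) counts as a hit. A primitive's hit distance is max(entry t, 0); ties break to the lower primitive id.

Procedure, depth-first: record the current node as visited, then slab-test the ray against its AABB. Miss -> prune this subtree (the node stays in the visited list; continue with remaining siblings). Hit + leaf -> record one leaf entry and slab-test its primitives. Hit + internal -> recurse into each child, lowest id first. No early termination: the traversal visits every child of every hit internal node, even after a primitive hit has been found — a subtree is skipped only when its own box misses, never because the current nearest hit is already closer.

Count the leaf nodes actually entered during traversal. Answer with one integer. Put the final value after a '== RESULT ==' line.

Walk:
N0 x:[4,39] y:[45/2,42] z:[58/3,98/3] -> hit [45/2,98/3], descend [15, 19]
  N15 x:[4,38] y:[36,42] z:[58/3,98/3] -> miss, prune
  N19 x:[11,39] y:[45/2,65/2] z:[70/3,94/3] -> hit [70/3,94/3], descend [7, 16]
    N7 x:[11,24] y:[47/2,65/2] z:[79/3,94/3] -> miss, prune
    N16 x:[19,39] y:[45/2,59/2] z:[70/3,26] -> hit [70/3,26], descend [6, 22]
      N6 x:[35,39] y:[57/2,59/2] z:[74/3,25] -> miss, prune
      N22 x:[19,30] y:[45/2,25] z:[70/3,26] -> hit [70/3,25], descend [14, 18]
        N14 x:[26,30] y:[45/2,25] z:[25,26] -> miss, prune
        N18 x:[19,24] y:[47/2,25] z:[70/3,24] -> hit [47/2,24] leaf, test {P8@t=47/2}

order=[0, 15, 19, 7, 16, 6, 22, 14, 18]  |boxes|=9  |leaves|=1  hit=P8

== RESULT ==
1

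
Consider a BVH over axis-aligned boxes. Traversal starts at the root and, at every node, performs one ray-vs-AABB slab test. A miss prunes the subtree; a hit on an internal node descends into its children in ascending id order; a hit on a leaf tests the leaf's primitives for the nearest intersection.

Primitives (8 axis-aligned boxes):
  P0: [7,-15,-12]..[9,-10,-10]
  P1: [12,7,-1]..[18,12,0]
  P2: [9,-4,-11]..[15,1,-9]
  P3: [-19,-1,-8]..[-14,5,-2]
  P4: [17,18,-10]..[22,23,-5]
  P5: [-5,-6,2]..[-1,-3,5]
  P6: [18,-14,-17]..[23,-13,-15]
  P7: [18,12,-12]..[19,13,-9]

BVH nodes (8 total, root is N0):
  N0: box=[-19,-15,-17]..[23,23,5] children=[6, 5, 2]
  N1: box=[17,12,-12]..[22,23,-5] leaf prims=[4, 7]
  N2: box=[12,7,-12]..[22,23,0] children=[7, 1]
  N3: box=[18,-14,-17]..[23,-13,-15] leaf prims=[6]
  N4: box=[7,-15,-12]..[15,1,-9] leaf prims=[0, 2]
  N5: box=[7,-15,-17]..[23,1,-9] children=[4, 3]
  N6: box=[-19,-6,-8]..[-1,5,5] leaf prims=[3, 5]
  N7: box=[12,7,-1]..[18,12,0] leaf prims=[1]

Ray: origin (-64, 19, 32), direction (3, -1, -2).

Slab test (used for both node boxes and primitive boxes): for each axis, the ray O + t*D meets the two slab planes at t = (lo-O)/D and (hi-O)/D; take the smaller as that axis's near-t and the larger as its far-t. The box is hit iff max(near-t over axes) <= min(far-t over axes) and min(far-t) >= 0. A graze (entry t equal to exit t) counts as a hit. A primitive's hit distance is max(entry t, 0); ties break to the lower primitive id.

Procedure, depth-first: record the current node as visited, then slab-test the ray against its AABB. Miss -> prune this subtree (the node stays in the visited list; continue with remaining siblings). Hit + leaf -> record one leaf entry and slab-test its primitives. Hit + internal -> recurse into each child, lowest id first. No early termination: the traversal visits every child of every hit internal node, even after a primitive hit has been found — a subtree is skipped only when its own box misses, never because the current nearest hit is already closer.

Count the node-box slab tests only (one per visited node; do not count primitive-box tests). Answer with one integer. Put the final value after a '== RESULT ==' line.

Trace the traversal:
N0 x:[15,29] y:[-4,34] z:[27/2,49/2] -> hit [15,49/2], descend [2, 5, 6]
  N2 x:[76/3,86/3] y:[-4,12] z:[16,22] -> miss, prune
  N5 x:[71/3,29] y:[18,34] z:[41/2,49/2] -> hit [71/3,49/2], descend [3, 4]
    N3 x:[82/3,29] y:[32,33] z:[47/2,49/2] -> miss, prune
    N4 x:[71/3,79/3] y:[18,34] z:[41/2,22] -> miss, prune
  N6 x:[15,21] y:[14,25] z:[27/2,20] -> hit [15,20] leaf, test {P3(miss), P5(miss)}

order=[0, 2, 5, 3, 4, 6]  |boxes|=6  |leaves|=1  hit=miss

== RESULT ==
6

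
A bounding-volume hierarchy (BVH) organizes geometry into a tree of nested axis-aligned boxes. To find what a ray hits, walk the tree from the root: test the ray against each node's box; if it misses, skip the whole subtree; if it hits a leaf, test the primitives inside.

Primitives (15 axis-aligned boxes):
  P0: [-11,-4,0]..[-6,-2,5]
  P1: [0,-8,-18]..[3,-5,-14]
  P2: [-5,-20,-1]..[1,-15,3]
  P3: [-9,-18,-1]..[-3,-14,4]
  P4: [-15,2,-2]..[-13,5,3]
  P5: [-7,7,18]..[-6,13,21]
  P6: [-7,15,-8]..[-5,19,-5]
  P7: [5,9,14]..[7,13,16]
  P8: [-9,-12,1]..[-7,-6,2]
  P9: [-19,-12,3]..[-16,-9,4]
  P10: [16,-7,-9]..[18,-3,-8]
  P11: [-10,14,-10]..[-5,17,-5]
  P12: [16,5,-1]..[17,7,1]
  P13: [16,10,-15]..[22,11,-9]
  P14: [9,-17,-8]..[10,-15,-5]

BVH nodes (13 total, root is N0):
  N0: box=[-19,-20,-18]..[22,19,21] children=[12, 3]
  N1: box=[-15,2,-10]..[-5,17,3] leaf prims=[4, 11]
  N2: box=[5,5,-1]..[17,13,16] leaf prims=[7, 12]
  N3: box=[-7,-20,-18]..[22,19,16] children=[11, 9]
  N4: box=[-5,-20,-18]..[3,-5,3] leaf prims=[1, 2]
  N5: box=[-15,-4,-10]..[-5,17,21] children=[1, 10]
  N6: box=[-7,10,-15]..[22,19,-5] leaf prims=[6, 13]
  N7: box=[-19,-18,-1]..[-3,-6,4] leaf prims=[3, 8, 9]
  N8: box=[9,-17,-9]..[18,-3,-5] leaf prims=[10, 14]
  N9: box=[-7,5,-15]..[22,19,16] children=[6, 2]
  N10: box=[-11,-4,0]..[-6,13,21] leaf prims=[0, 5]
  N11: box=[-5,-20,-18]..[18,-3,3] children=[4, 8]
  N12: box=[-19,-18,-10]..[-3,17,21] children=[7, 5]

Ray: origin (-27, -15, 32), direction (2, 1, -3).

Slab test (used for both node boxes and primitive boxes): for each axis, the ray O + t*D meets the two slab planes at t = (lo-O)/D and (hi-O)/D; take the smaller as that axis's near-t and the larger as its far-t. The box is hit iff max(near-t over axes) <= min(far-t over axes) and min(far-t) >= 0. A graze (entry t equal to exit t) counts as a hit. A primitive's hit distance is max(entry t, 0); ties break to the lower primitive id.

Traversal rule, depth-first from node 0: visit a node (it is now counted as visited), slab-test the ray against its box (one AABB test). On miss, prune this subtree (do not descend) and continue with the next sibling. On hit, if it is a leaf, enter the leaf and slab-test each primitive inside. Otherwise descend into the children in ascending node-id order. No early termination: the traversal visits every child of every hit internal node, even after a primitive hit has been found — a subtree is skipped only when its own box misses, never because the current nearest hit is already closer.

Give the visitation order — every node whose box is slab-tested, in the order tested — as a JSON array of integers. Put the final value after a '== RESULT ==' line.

Walk:
N0 x:[4,49/2] y:[-5,34] z:[11/3,50/3] -> hit [4,50/3], descend [3, 12]
  N3 x:[10,49/2] y:[-5,34] z:[16/3,50/3] -> hit [10,50/3], descend [9, 11]
    N9 x:[10,49/2] y:[20,34] z:[16/3,47/3] -> miss, prune
    N11 x:[11,45/2] y:[-5,12] z:[29/3,50/3] -> hit [11,12], descend [4, 8]
      N4 x:[11,15] y:[-5,10] z:[29/3,50/3] -> miss, prune
      N8 x:[18,45/2] y:[-2,12] z:[37/3,41/3] -> miss, prune
  N12 x:[4,12] y:[-3,32] z:[11/3,14] -> hit [4,12], descend [5, 7]
    N5 x:[6,11] y:[11,32] z:[11/3,14] -> hit [11,11], descend [1, 10]
      N1 x:[6,11] y:[17,32] z:[29/3,14] -> miss, prune
      N10 x:[8,21/2] y:[11,28] z:[11/3,32/3] -> miss, prune
    N7 x:[4,12] y:[-3,9] z:[28/3,11] -> miss, prune

Visited [0, 3, 9, 11, 4, 8, 12, 5, 1, 10, 7]. Tests: 11 box, 0 leaf. Nearest: miss.

== RESULT ==
[0, 3, 9, 11, 4, 8, 12, 5, 1, 10, 7]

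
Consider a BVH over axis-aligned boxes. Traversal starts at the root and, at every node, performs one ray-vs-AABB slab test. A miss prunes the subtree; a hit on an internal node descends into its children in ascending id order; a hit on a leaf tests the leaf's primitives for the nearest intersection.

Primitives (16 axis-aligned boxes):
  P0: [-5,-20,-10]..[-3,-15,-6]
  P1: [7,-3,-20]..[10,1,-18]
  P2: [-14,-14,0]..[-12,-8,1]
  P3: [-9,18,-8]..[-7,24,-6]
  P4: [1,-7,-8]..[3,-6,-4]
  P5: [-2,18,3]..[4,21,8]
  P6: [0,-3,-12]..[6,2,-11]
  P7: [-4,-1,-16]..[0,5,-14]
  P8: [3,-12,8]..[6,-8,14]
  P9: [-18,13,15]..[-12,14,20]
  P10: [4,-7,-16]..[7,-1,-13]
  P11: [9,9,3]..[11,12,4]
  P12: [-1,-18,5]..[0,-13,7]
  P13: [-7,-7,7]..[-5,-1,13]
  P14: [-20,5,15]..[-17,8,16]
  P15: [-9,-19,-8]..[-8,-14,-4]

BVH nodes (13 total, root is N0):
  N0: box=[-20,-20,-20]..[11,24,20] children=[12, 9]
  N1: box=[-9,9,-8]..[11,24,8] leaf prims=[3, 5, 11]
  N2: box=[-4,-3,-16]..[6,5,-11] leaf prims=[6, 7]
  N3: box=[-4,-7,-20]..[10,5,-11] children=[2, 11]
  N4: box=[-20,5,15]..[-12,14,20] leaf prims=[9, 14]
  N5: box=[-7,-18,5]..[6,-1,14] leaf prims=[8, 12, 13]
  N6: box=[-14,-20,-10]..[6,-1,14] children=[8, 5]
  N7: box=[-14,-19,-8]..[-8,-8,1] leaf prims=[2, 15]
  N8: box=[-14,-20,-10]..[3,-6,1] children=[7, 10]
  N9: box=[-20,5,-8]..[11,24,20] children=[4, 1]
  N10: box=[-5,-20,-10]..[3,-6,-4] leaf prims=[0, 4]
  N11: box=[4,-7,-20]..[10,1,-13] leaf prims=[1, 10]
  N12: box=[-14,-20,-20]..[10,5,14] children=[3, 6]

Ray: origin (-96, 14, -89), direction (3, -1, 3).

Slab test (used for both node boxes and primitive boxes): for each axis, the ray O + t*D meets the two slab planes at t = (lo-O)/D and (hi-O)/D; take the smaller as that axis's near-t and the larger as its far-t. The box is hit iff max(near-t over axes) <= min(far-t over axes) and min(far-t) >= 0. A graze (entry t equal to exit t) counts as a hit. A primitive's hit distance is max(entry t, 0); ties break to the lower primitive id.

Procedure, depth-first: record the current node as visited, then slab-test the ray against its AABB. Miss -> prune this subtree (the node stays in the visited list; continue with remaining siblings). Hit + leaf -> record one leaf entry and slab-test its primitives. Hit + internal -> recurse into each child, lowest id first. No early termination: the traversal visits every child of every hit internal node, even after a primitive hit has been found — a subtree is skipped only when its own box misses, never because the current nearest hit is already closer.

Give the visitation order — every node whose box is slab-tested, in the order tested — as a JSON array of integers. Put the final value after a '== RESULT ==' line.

Walk:
N0 x:[76/3,107/3] y:[-10,34] z:[23,109/3] -> hit [76/3,34], descend [9, 12]
  N9 x:[76/3,107/3] y:[-10,9] z:[27,109/3] -> miss, prune
  N12 x:[82/3,106/3] y:[9,34] z:[23,103/3] -> hit [82/3,34], descend [3, 6]
    N3 x:[92/3,106/3] y:[9,21] z:[23,26] -> miss, prune
    N6 x:[82/3,34] y:[15,34] z:[79/3,103/3] -> hit [82/3,34], descend [5, 8]
      N5 x:[89/3,34] y:[15,32] z:[94/3,103/3] -> hit [94/3,32] leaf, test {P8(miss), P12@t=95/3, P13(miss)}
      N8 x:[82/3,33] y:[20,34] z:[79/3,30] -> hit [82/3,30], descend [7, 10]
        N7 x:[82/3,88/3] y:[22,33] z:[27,30] -> hit [82/3,88/3] leaf, test {P2(miss), P15(miss)}
        N10 x:[91/3,33] y:[20,34] z:[79/3,85/3] -> miss, prune

order=[0, 9, 12, 3, 6, 5, 8, 7, 10]  |boxes|=9  |leaves|=2  hit=P12

== RESULT ==
[0, 9, 12, 3, 6, 5, 8, 7, 10]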